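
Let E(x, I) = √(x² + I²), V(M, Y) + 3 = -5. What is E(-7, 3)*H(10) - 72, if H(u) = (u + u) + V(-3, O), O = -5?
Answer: -72 + 12*√58 ≈ 19.389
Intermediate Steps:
V(M, Y) = -8 (V(M, Y) = -3 - 5 = -8)
H(u) = -8 + 2*u (H(u) = (u + u) - 8 = 2*u - 8 = -8 + 2*u)
E(x, I) = √(I² + x²)
E(-7, 3)*H(10) - 72 = √(3² + (-7)²)*(-8 + 2*10) - 72 = √(9 + 49)*(-8 + 20) - 72 = √58*12 - 72 = 12*√58 - 72 = -72 + 12*√58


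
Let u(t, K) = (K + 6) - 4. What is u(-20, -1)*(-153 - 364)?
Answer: -517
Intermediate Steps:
u(t, K) = 2 + K (u(t, K) = (6 + K) - 4 = 2 + K)
u(-20, -1)*(-153 - 364) = (2 - 1)*(-153 - 364) = 1*(-517) = -517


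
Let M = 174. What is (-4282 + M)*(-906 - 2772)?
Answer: 15109224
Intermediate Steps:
(-4282 + M)*(-906 - 2772) = (-4282 + 174)*(-906 - 2772) = -4108*(-3678) = 15109224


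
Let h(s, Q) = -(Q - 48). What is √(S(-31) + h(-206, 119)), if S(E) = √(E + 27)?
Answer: √(-71 + 2*I) ≈ 0.1187 + 8.427*I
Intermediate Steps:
h(s, Q) = 48 - Q (h(s, Q) = -(-48 + Q) = 48 - Q)
S(E) = √(27 + E)
√(S(-31) + h(-206, 119)) = √(√(27 - 31) + (48 - 1*119)) = √(√(-4) + (48 - 119)) = √(2*I - 71) = √(-71 + 2*I)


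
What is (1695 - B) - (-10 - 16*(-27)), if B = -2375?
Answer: 3648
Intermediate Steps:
(1695 - B) - (-10 - 16*(-27)) = (1695 - 1*(-2375)) - (-10 - 16*(-27)) = (1695 + 2375) - (-10 + 432) = 4070 - 1*422 = 4070 - 422 = 3648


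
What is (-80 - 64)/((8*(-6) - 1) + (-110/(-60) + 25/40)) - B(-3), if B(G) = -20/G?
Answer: -11972/3351 ≈ -3.5727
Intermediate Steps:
(-80 - 64)/((8*(-6) - 1) + (-110/(-60) + 25/40)) - B(-3) = (-80 - 64)/((8*(-6) - 1) + (-110/(-60) + 25/40)) - (-20)/(-3) = -144/((-48 - 1) + (-110*(-1/60) + 25*(1/40))) - (-20)*(-1)/3 = -144/(-49 + (11/6 + 5/8)) - 1*20/3 = -144/(-49 + 59/24) - 20/3 = -144/(-1117/24) - 20/3 = -144*(-24/1117) - 20/3 = 3456/1117 - 20/3 = -11972/3351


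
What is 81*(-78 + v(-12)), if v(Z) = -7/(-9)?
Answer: -6255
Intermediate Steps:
v(Z) = 7/9 (v(Z) = -7*(-⅑) = 7/9)
81*(-78 + v(-12)) = 81*(-78 + 7/9) = 81*(-695/9) = -6255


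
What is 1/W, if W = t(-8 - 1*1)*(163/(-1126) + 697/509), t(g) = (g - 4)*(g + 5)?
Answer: 286567/18248230 ≈ 0.015704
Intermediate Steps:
t(g) = (-4 + g)*(5 + g)
W = 18248230/286567 (W = (-20 + (-8 - 1*1) + (-8 - 1*1)²)*(163/(-1126) + 697/509) = (-20 + (-8 - 1) + (-8 - 1)²)*(163*(-1/1126) + 697*(1/509)) = (-20 - 9 + (-9)²)*(-163/1126 + 697/509) = (-20 - 9 + 81)*(701855/573134) = 52*(701855/573134) = 18248230/286567 ≈ 63.679)
1/W = 1/(18248230/286567) = 286567/18248230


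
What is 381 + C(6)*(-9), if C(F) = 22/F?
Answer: 348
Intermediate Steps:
381 + C(6)*(-9) = 381 + (22/6)*(-9) = 381 + (22*(⅙))*(-9) = 381 + (11/3)*(-9) = 381 - 33 = 348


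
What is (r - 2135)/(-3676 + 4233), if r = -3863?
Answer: -5998/557 ≈ -10.768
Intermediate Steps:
(r - 2135)/(-3676 + 4233) = (-3863 - 2135)/(-3676 + 4233) = -5998/557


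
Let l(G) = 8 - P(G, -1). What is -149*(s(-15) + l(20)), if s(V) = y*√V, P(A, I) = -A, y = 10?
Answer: -4172 - 1490*I*√15 ≈ -4172.0 - 5770.7*I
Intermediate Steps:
l(G) = 8 + G (l(G) = 8 - (-1)*G = 8 + G)
s(V) = 10*√V
-149*(s(-15) + l(20)) = -149*(10*√(-15) + (8 + 20)) = -149*(10*(I*√15) + 28) = -149*(10*I*√15 + 28) = -149*(28 + 10*I*√15) = -4172 - 1490*I*√15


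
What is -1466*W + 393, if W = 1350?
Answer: -1978707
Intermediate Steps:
-1466*W + 393 = -1466*1350 + 393 = -1979100 + 393 = -1978707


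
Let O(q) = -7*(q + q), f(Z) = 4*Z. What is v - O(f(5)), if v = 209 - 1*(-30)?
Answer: 519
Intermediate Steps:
O(q) = -14*q
v = 239 (v = 209 + 30 = 239)
v - O(f(5)) = 239 - (-14)*4*5 = 239 - (-14)*20 = 239 - 1*(-280) = 239 + 280 = 519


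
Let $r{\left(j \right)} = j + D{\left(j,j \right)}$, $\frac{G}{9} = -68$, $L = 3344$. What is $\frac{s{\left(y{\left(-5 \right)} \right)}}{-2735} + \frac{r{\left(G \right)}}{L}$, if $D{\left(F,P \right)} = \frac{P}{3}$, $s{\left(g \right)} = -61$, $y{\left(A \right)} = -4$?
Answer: $- \frac{126736}{571615} \approx -0.22172$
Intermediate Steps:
$G = -612$ ($G = 9 \left(-68\right) = -612$)
$D{\left(F,P \right)} = \frac{P}{3}$ ($D{\left(F,P \right)} = P \frac{1}{3} = \frac{P}{3}$)
$r{\left(j \right)} = \frac{4 j}{3}$ ($r{\left(j \right)} = j + \frac{j}{3} = \frac{4 j}{3}$)
$\frac{s{\left(y{\left(-5 \right)} \right)}}{-2735} + \frac{r{\left(G \right)}}{L} = - \frac{61}{-2735} + \frac{\frac{4}{3} \left(-612\right)}{3344} = \left(-61\right) \left(- \frac{1}{2735}\right) - \frac{51}{209} = \frac{61}{2735} - \frac{51}{209} = - \frac{126736}{571615}$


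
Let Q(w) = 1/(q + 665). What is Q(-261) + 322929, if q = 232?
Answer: 289667314/897 ≈ 3.2293e+5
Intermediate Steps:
Q(w) = 1/897 (Q(w) = 1/(232 + 665) = 1/897)
Q(-261) + 322929 = 1/897 + 322929 = 289667314/897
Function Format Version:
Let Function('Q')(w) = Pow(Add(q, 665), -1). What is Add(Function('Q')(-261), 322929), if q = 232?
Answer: Rational(289667314, 897) ≈ 3.2293e+5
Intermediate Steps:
Function('Q')(w) = Rational(1, 897) (Function('Q')(w) = Pow(Add(232, 665), -1) = Pow(897, -1) = Rational(1, 897))
Add(Function('Q')(-261), 322929) = Add(Rational(1, 897), 322929) = Rational(289667314, 897)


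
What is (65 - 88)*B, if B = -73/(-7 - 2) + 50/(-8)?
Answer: -1541/36 ≈ -42.806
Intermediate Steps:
B = 67/36 (B = -73/(-9) + 50*(-⅛) = -73*(-⅑) - 25/4 = 73/9 - 25/4 = 67/36 ≈ 1.8611)
(65 - 88)*B = (65 - 88)*(67/36) = -23*67/36 = -1541/36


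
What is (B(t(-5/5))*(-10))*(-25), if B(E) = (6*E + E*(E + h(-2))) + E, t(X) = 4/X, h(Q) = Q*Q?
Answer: -7000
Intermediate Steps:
h(Q) = Q²
B(E) = 7*E + E*(4 + E) (B(E) = (6*E + E*(E + (-2)²)) + E = (6*E + E*(E + 4)) + E = (6*E + E*(4 + E)) + E = 7*E + E*(4 + E))
(B(t(-5/5))*(-10))*(-25) = (((4/((-5/5)))*(11 + 4/((-5/5))))*(-10))*(-25) = (((4/((-5*⅕)))*(11 + 4/((-5*⅕))))*(-10))*(-25) = (((4/(-1))*(11 + 4/(-1)))*(-10))*(-25) = (((4*(-1))*(11 + 4*(-1)))*(-10))*(-25) = (-4*(11 - 4)*(-10))*(-25) = (-4*7*(-10))*(-25) = -28*(-10)*(-25) = 280*(-25) = -7000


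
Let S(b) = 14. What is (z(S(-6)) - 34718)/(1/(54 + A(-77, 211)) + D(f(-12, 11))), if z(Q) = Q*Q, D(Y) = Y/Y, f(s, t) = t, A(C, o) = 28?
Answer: -2830804/83 ≈ -34106.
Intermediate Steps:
D(Y) = 1
z(Q) = Q²
(z(S(-6)) - 34718)/(1/(54 + A(-77, 211)) + D(f(-12, 11))) = (14² - 34718)/(1/(54 + 28) + 1) = (196 - 34718)/(1/82 + 1) = -34522/(1/82 + 1) = -34522/83/82 = -34522*82/83 = -2830804/83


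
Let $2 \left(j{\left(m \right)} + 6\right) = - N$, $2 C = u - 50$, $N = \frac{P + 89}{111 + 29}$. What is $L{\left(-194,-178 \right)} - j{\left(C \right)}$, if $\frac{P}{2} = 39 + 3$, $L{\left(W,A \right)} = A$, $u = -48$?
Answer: $- \frac{47987}{280} \approx -171.38$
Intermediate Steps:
$P = 84$ ($P = 2 \left(39 + 3\right) = 2 \cdot 42 = 84$)
$N = \frac{173}{140}$ ($N = \frac{84 + 89}{111 + 29} = \frac{173}{140} \approx 1.2357$)
$C = -49$ ($C = \frac{-48 - 50}{2} = \frac{1}{2} \left(-98\right) = -49$)
$j{\left(m \right)} = - \frac{1853}{280}$ ($j{\left(m \right)} = -6 + \frac{\left(-1\right) \frac{173}{140}}{2} = -6 + \frac{1}{2} \left(- \frac{173}{140}\right) = -6 - \frac{173}{280} = - \frac{1853}{280}$)
$L{\left(-194,-178 \right)} - j{\left(C \right)} = -178 - - \frac{1853}{280} = -178 + \frac{1853}{280} = - \frac{47987}{280}$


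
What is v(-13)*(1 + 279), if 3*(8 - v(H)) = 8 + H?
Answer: 8120/3 ≈ 2706.7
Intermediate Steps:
v(H) = 16/3 - H/3 (v(H) = 8 - (8 + H)/3 = 8 + (-8/3 - H/3) = 16/3 - H/3)
v(-13)*(1 + 279) = (16/3 - ⅓*(-13))*(1 + 279) = (16/3 + 13/3)*280 = (29/3)*280 = 8120/3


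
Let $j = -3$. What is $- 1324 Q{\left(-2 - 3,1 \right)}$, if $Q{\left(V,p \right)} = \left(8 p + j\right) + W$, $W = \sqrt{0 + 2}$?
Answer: $-6620 - 1324 \sqrt{2} \approx -8492.4$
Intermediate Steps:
$W = \sqrt{2} \approx 1.4142$
$Q{\left(V,p \right)} = -3 + \sqrt{2} + 8 p$ ($Q{\left(V,p \right)} = \left(8 p - 3\right) + \sqrt{2} = \left(-3 + 8 p\right) + \sqrt{2} = -3 + \sqrt{2} + 8 p$)
$- 1324 Q{\left(-2 - 3,1 \right)} = - 1324 \left(-3 + \sqrt{2} + 8 \cdot 1\right) = - 1324 \left(-3 + \sqrt{2} + 8\right) = - 1324 \left(5 + \sqrt{2}\right) = -6620 - 1324 \sqrt{2}$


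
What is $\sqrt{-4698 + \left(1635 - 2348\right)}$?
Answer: $i \sqrt{5411} \approx 73.559 i$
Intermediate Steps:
$\sqrt{-4698 + \left(1635 - 2348\right)} = \sqrt{-4698 - 713} = \sqrt{-5411} = i \sqrt{5411}$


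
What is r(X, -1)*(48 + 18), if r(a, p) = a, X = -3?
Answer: -198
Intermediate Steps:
r(X, -1)*(48 + 18) = -3*(48 + 18) = -3*66 = -198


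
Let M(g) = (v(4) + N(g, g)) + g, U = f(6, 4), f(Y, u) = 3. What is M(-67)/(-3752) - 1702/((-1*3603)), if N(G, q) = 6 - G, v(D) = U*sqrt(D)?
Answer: 1585667/3379614 ≈ 0.46919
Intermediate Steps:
U = 3
v(D) = 3*sqrt(D)
M(g) = 12 (M(g) = (3*sqrt(4) + (6 - g)) + g = (3*2 + (6 - g)) + g = (6 + (6 - g)) + g = (12 - g) + g = 12)
M(-67)/(-3752) - 1702/((-1*3603)) = 12/(-3752) - 1702/((-1*3603)) = 12*(-1/3752) - 1702/(-3603) = -3/938 - 1702*(-1/3603) = -3/938 + 1702/3603 = 1585667/3379614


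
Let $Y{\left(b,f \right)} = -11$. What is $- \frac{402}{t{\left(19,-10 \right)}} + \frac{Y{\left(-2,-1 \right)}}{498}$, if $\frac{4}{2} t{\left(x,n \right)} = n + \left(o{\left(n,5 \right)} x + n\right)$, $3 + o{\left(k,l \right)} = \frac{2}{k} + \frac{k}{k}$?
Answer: $\frac{666187}{51294} \approx 12.988$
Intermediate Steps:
$o{\left(k,l \right)} = -2 + \frac{2}{k}$ ($o{\left(k,l \right)} = -3 + \left(\frac{2}{k} + \frac{k}{k}\right) = -3 + \left(\frac{2}{k} + 1\right) = -3 + \left(1 + \frac{2}{k}\right) = -2 + \frac{2}{k}$)
$t{\left(x,n \right)} = n + \frac{x \left(-2 + \frac{2}{n}\right)}{2}$ ($t{\left(x,n \right)} = \frac{n + \left(\left(-2 + \frac{2}{n}\right) x + n\right)}{2} = \frac{n + \left(x \left(-2 + \frac{2}{n}\right) + n\right)}{2} = \frac{n + \left(n + x \left(-2 + \frac{2}{n}\right)\right)}{2} = \frac{2 n + x \left(-2 + \frac{2}{n}\right)}{2} = n + \frac{x \left(-2 + \frac{2}{n}\right)}{2}$)
$- \frac{402}{t{\left(19,-10 \right)}} + \frac{Y{\left(-2,-1 \right)}}{498} = - \frac{402}{-10 - 19 + \frac{19}{-10}} - \frac{11}{498} = - \frac{402}{-10 - 19 + 19 \left(- \frac{1}{10}\right)} - \frac{11}{498} = - \frac{402}{-10 - 19 - \frac{19}{10}} - \frac{11}{498} = - \frac{402}{- \frac{309}{10}} - \frac{11}{498} = \left(-402\right) \left(- \frac{10}{309}\right) - \frac{11}{498} = \frac{1340}{103} - \frac{11}{498} = \frac{666187}{51294}$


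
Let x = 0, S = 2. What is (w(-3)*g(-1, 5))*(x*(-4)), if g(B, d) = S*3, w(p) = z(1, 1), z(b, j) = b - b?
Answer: 0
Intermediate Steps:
z(b, j) = 0
w(p) = 0
g(B, d) = 6 (g(B, d) = 2*3 = 6)
(w(-3)*g(-1, 5))*(x*(-4)) = (0*6)*(0*(-4)) = 0*0 = 0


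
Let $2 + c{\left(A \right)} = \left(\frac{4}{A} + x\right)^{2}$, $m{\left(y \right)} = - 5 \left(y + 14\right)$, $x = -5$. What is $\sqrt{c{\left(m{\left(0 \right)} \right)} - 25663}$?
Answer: $\frac{2 i \sqrt{7852074}}{35} \approx 160.12 i$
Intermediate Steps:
$m{\left(y \right)} = -70 - 5 y$ ($m{\left(y \right)} = - 5 \left(14 + y\right) = -70 - 5 y$)
$c{\left(A \right)} = -2 + \left(-5 + \frac{4}{A}\right)^{2}$ ($c{\left(A \right)} = -2 + \left(\frac{4}{A} - 5\right)^{2} = -2 + \left(-5 + \frac{4}{A}\right)^{2}$)
$\sqrt{c{\left(m{\left(0 \right)} \right)} - 25663} = \sqrt{\left(23 - \frac{40}{-70 - 0} + \frac{16}{\left(-70 - 0\right)^{2}}\right) - 25663} = \sqrt{\left(23 - \frac{40}{-70 + 0} + \frac{16}{\left(-70 + 0\right)^{2}}\right) - 25663} = \sqrt{\left(23 - \frac{40}{-70} + \frac{16}{4900}\right) - 25663} = \sqrt{\left(23 - - \frac{4}{7} + 16 \cdot \frac{1}{4900}\right) - 25663} = \sqrt{\left(23 + \frac{4}{7} + \frac{4}{1225}\right) - 25663} = \sqrt{\frac{28879}{1225} - 25663} = \sqrt{- \frac{31408296}{1225}} = \frac{2 i \sqrt{7852074}}{35}$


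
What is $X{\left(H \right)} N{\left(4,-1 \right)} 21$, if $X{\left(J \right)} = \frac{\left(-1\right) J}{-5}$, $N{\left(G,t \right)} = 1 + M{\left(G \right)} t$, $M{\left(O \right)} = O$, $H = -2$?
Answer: $\frac{126}{5} \approx 25.2$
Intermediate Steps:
$N{\left(G,t \right)} = 1 + G t$
$X{\left(J \right)} = \frac{J}{5}$ ($X{\left(J \right)} = - J \left(- \frac{1}{5}\right) = \frac{J}{5}$)
$X{\left(H \right)} N{\left(4,-1 \right)} 21 = \frac{1}{5} \left(-2\right) \left(1 + 4 \left(-1\right)\right) 21 = - \frac{2 \left(1 - 4\right)}{5} \cdot 21 = \left(- \frac{2}{5}\right) \left(-3\right) 21 = \frac{6}{5} \cdot 21 = \frac{126}{5}$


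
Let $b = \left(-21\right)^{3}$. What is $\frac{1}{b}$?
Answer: $- \frac{1}{9261} \approx -0.00010798$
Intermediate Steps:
$b = -9261$
$\frac{1}{b} = \frac{1}{-9261} = - \frac{1}{9261}$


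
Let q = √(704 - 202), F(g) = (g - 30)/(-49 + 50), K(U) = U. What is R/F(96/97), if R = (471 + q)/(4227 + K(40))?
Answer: -15229/4002446 - 97*√502/12007338 ≈ -0.0039859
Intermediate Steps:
F(g) = -30 + g (F(g) = (-30 + g)/1 = (-30 + g)*1 = -30 + g)
q = √502 ≈ 22.405
R = 471/4267 + √502/4267 (R = (471 + √502)/(4227 + 40) = (471 + √502)/4267 = (471 + √502)*(1/4267) = 471/4267 + √502/4267 ≈ 0.11563)
R/F(96/97) = (471/4267 + √502/4267)/(-30 + 96/97) = (471/4267 + √502/4267)/(-2814/97) = (471/4267 + √502/4267)*(-97/2814) = -15229/4002446 - 97*√502/12007338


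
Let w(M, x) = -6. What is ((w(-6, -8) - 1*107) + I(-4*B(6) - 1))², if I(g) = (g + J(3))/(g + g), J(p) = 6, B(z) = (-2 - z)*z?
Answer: 1846334961/145924 ≈ 12653.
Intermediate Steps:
B(z) = z*(-2 - z)
I(g) = (6 + g)/(2*g) (I(g) = (g + 6)/(g + g) = (6 + g)/((2*g)) = (6 + g)*(1/(2*g)) = (6 + g)/(2*g))
((w(-6, -8) - 1*107) + I(-4*B(6) - 1))² = ((-6 - 1*107) + (6 + (-(-4)*6*(2 + 6) - 1))/(2*(-(-4)*6*(2 + 6) - 1)))² = ((-6 - 107) + (6 + (-(-4)*6*8 - 1))/(2*(-(-4)*6*8 - 1)))² = (-113 + (6 + (-4*(-48) - 1))/(2*(-4*(-48) - 1)))² = (-113 + (6 + (192 - 1))/(2*(192 - 1)))² = (-113 + (½)*(6 + 191)/191)² = (-113 + (½)*(1/191)*197)² = (-113 + 197/382)² = (-42969/382)² = 1846334961/145924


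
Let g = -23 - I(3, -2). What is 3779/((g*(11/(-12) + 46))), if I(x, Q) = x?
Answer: -22674/7033 ≈ -3.2239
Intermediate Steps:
g = -26 (g = -23 - 1*3 = -23 - 3 = -26)
3779/((g*(11/(-12) + 46))) = 3779/((-26*(11/(-12) + 46))) = 3779/((-26*(11*(-1/12) + 46))) = 3779/((-26*(-11/12 + 46))) = 3779/((-26*541/12)) = 3779/(-7033/6) = 3779*(-6/7033) = -22674/7033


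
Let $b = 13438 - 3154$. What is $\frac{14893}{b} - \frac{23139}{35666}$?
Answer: $\frac{146606131}{183394572} \approx 0.7994$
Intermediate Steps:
$b = 10284$
$\frac{14893}{b} - \frac{23139}{35666} = \frac{14893}{10284} - \frac{23139}{35666} = \frac{146606131}{183394572}$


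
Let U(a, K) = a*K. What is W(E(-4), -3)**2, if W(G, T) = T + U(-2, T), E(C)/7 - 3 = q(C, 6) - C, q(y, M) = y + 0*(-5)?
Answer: 9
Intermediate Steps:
U(a, K) = K*a
q(y, M) = y (q(y, M) = y + 0 = y)
E(C) = 21 (E(C) = 21 + 7*(C - C) = 21 + 7*0 = 21 + 0 = 21)
W(G, T) = -T (W(G, T) = T + T*(-2) = T - 2*T = -T)
W(E(-4), -3)**2 = (-1*(-3))**2 = 3**2 = 9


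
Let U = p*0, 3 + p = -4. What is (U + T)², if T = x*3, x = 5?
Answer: 225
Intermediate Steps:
p = -7 (p = -3 - 4 = -7)
U = 0 (U = -7*0 = 0)
T = 15 (T = 5*3 = 15)
(U + T)² = (0 + 15)² = 15² = 225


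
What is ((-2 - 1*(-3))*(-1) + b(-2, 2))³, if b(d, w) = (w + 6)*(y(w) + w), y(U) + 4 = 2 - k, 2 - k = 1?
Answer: -729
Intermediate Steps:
k = 1 (k = 2 - 1*1 = 2 - 1 = 1)
y(U) = -3 (y(U) = -4 + (2 - 1*1) = -4 + (2 - 1) = -4 + 1 = -3)
b(d, w) = (-3 + w)*(6 + w) (b(d, w) = (w + 6)*(-3 + w) = (6 + w)*(-3 + w) = (-3 + w)*(6 + w))
((-2 - 1*(-3))*(-1) + b(-2, 2))³ = ((-2 - 1*(-3))*(-1) + (-18 + 2² + 3*2))³ = ((-2 + 3)*(-1) + (-18 + 4 + 6))³ = (1*(-1) - 8)³ = (-1 - 8)³ = (-9)³ = -729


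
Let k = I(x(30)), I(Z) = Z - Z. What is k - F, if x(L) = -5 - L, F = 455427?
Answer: -455427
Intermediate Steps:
I(Z) = 0
k = 0
k - F = 0 - 1*455427 = 0 - 455427 = -455427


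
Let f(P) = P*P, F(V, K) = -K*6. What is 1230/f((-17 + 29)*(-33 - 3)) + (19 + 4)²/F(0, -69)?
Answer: 39949/31104 ≈ 1.2844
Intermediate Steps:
F(V, K) = -6*K
f(P) = P²
1230/f((-17 + 29)*(-33 - 3)) + (19 + 4)²/F(0, -69) = 1230/(((-17 + 29)*(-33 - 3))²) + (19 + 4)²/((-6*(-69))) = 1230/((12*(-36))²) + 23²/414 = 1230/((-432)²) + 529*(1/414) = 1230/186624 + 23/18 = 1230*(1/186624) + 23/18 = 205/31104 + 23/18 = 39949/31104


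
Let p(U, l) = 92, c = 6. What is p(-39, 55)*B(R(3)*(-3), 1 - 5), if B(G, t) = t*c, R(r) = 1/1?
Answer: -2208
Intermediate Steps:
R(r) = 1 (R(r) = 1*1 = 1)
B(G, t) = 6*t (B(G, t) = t*6 = 6*t)
p(-39, 55)*B(R(3)*(-3), 1 - 5) = 92*(6*(1 - 5)) = 92*(6*(-4)) = 92*(-24) = -2208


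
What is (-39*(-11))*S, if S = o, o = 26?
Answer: 11154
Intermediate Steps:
S = 26
(-39*(-11))*S = -39*(-11)*26 = 429*26 = 11154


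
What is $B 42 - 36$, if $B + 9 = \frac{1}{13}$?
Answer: $- \frac{5340}{13} \approx -410.77$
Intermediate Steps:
$B = - \frac{116}{13}$ ($B = -9 + \frac{1}{13} = - \frac{116}{13} \approx -8.9231$)
$B 42 - 36 = \left(- \frac{116}{13}\right) 42 - 36 = - \frac{4872}{13} - 36 = - \frac{5340}{13}$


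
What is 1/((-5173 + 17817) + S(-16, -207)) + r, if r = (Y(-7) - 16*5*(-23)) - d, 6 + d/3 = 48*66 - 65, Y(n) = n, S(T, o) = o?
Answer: -92755145/12437 ≈ -7458.0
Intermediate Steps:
d = 9291 (d = -18 + 3*(48*66 - 65) = -18 + 3*(3168 - 65) = -18 + 3*3103 = -18 + 9309 = 9291)
r = -7458 (r = (-7 - 16*5*(-23)) - 1*9291 = (-7 - 80*(-23)) - 9291 = (-7 + 1840) - 9291 = 1833 - 9291 = -7458)
1/((-5173 + 17817) + S(-16, -207)) + r = 1/((-5173 + 17817) - 207) - 7458 = 1/(12644 - 207) - 7458 = 1/12437 - 7458 = -92755145/12437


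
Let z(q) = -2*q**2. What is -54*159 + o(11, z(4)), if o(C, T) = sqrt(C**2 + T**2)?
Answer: -8586 + sqrt(1145) ≈ -8552.2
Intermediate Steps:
-54*159 + o(11, z(4)) = -54*159 + sqrt(11**2 + (-2*4**2)**2) = -8586 + sqrt(121 + (-2*16)**2) = -8586 + sqrt(121 + (-32)**2) = -8586 + sqrt(121 + 1024) = -8586 + sqrt(1145)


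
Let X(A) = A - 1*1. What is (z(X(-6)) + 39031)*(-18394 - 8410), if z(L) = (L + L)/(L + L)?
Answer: -1046213728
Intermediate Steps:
X(A) = -1 + A (X(A) = A - 1 = -1 + A)
z(L) = 1 (z(L) = (2*L)/((2*L)) = (2*L)*(1/(2*L)) = 1)
(z(X(-6)) + 39031)*(-18394 - 8410) = (1 + 39031)*(-18394 - 8410) = 39032*(-26804) = -1046213728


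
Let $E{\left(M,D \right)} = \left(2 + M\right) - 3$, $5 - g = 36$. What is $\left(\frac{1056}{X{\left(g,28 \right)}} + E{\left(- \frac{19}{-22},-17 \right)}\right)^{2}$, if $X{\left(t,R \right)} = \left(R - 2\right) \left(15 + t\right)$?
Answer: $\frac{585225}{81796} \approx 7.1547$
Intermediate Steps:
$g = -31$ ($g = 5 - 36 = -31$)
$X{\left(t,R \right)} = \left(-2 + R\right) \left(15 + t\right)$
$E{\left(M,D \right)} = -1 + M$
$\left(\frac{1056}{X{\left(g,28 \right)}} + E{\left(- \frac{19}{-22},-17 \right)}\right)^{2} = \left(\frac{1056}{-30 - -62 + 15 \cdot 28 + 28 \left(-31\right)} - \left(1 + \frac{19}{-22}\right)\right)^{2} = \left(\frac{1056}{-30 + 62 + 420 - 868} - \frac{3}{22}\right)^{2} = \left(\frac{1056}{-416} + \left(-1 + \frac{19}{22}\right)\right)^{2} = \left(1056 \left(- \frac{1}{416}\right) - \frac{3}{22}\right)^{2} = \left(- \frac{33}{13} - \frac{3}{22}\right)^{2} = \left(- \frac{765}{286}\right)^{2} = \frac{585225}{81796}$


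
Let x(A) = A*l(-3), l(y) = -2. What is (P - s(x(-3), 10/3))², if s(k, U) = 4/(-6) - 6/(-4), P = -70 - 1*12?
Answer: 247009/36 ≈ 6861.4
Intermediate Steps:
P = -82 (P = -70 - 12 = -82)
x(A) = -2*A (x(A) = A*(-2) = -2*A)
s(k, U) = ⅚ (s(k, U) = 4*(-⅙) - 6*(-¼) = -⅔ + 3/2 = ⅚)
(P - s(x(-3), 10/3))² = (-82 - 1*⅚)² = (-82 - ⅚)² = (-497/6)² = 247009/36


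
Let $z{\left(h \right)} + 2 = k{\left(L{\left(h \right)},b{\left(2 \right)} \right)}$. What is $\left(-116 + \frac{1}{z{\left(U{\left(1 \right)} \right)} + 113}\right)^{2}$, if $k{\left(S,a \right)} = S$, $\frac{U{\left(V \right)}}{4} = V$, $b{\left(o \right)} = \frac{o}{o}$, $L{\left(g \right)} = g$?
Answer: $\frac{177928921}{13225} \approx 13454.0$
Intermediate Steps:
$b{\left(o \right)} = 1$
$U{\left(V \right)} = 4 V$
$z{\left(h \right)} = -2 + h$
$\left(-116 + \frac{1}{z{\left(U{\left(1 \right)} \right)} + 113}\right)^{2} = \left(-116 + \frac{1}{\left(-2 + 4 \cdot 1\right) + 113}\right)^{2} = \left(-116 + \frac{1}{\left(-2 + 4\right) + 113}\right)^{2} = \left(-116 + \frac{1}{2 + 113}\right)^{2} = \left(-116 + \frac{1}{115}\right)^{2} = \left(- \frac{13339}{115}\right)^{2} = \frac{177928921}{13225}$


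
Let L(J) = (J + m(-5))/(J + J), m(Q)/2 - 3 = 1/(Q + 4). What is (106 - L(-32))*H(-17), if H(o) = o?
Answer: -28713/16 ≈ -1794.6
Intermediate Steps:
m(Q) = 6 + 2/(4 + Q) (m(Q) = 6 + 2/(Q + 4) = 6 + 2/(4 + Q))
L(J) = (4 + J)/(2*J) (L(J) = (J + 2*(13 + 3*(-5))/(4 - 5))/(J + J) = (J + 2*(13 - 15)/(-1))/((2*J)) = (J + 2*(-1)*(-2))*(1/(2*J)) = (J + 4)*(1/(2*J)) = (4 + J)*(1/(2*J)) = (4 + J)/(2*J))
(106 - L(-32))*H(-17) = (106 - (4 - 32)/(2*(-32)))*(-17) = (106 - (-1)*(-28)/(2*32))*(-17) = (106 - 1*7/16)*(-17) = (106 - 7/16)*(-17) = (1689/16)*(-17) = -28713/16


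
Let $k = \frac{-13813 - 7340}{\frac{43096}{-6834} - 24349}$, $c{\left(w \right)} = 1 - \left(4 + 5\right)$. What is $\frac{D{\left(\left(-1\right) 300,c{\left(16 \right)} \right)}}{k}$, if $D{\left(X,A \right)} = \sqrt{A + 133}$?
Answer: $\frac{416110405 \sqrt{5}}{72279801} \approx 12.873$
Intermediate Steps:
$c{\left(w \right)} = -8$ ($c{\left(w \right)} = 1 - 9 = -8$)
$D{\left(X,A \right)} = \sqrt{133 + A}$
$k = \frac{72279801}{83222081}$ ($k = - \frac{21153}{43096 \left(- \frac{1}{6834}\right) - 24349} = - \frac{21153}{- \frac{21548}{3417} - 24349} = - \frac{21153}{- \frac{83222081}{3417}} = \left(-21153\right) \left(- \frac{3417}{83222081}\right) = \frac{72279801}{83222081} \approx 0.86852$)
$\frac{D{\left(\left(-1\right) 300,c{\left(16 \right)} \right)}}{k} = \frac{\sqrt{133 - 8}}{\frac{72279801}{83222081}} = \sqrt{125} \cdot \frac{83222081}{72279801} = 5 \sqrt{5} \cdot \frac{83222081}{72279801} = \frac{416110405 \sqrt{5}}{72279801}$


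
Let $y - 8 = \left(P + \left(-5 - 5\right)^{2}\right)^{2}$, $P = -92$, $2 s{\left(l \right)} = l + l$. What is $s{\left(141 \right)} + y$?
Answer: $213$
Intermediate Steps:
$s{\left(l \right)} = l$ ($s{\left(l \right)} = \frac{l + l}{2} = \frac{2 l}{2} = l$)
$y = 72$ ($y = 8 + \left(-92 + \left(-5 - 5\right)^{2}\right)^{2} = 8 + \left(-92 + \left(-10\right)^{2}\right)^{2} = 8 + \left(-92 + 100\right)^{2} = 8 + 8^{2} = 8 + 64 = 72$)
$s{\left(141 \right)} + y = 141 + 72 = 213$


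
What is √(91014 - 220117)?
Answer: I*√129103 ≈ 359.31*I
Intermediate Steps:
√(91014 - 220117) = √(-129103) = I*√129103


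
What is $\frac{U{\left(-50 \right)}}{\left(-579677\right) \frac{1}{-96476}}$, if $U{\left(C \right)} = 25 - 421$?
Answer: $- \frac{38204496}{579677} \approx -65.906$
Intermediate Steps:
$U{\left(C \right)} = -396$ ($U{\left(C \right)} = 25 - 421 = -396$)
$\frac{U{\left(-50 \right)}}{\left(-579677\right) \frac{1}{-96476}} = - \frac{396}{\left(-579677\right) \frac{1}{-96476}} = - \frac{396}{\left(-579677\right) \left(- \frac{1}{96476}\right)} = - \frac{396}{\frac{579677}{96476}} = \left(-396\right) \frac{96476}{579677} = - \frac{38204496}{579677}$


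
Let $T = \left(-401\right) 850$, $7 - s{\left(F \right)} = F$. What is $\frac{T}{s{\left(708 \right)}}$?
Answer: $\frac{340850}{701} \approx 486.23$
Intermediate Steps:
$s{\left(F \right)} = 7 - F$
$T = -340850$
$\frac{T}{s{\left(708 \right)}} = - \frac{340850}{7 - 708} = - \frac{340850}{-701} = \left(-340850\right) \left(- \frac{1}{701}\right) = \frac{340850}{701}$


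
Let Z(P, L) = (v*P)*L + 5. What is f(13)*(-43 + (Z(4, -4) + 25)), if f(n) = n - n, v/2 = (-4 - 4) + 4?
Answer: 0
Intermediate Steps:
v = -8 (v = 2*((-4 - 4) + 4) = 2*(-8 + 4) = 2*(-4) = -8)
f(n) = 0
Z(P, L) = 5 - 8*L*P (Z(P, L) = (-8*P)*L + 5 = -8*L*P + 5 = 5 - 8*L*P)
f(13)*(-43 + (Z(4, -4) + 25)) = 0*(-43 + ((5 - 8*(-4)*4) + 25)) = 0*(-43 + ((5 + 128) + 25)) = 0*(-43 + (133 + 25)) = 0*(-43 + 158) = 0*115 = 0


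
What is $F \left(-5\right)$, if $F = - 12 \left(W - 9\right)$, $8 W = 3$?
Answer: $- \frac{1035}{2} \approx -517.5$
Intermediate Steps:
$W = \frac{3}{8}$ ($W = \frac{1}{8} \cdot 3 = \frac{3}{8} \approx 0.375$)
$F = \frac{207}{2}$ ($F = - 12 \left(\frac{3}{8} - 9\right) = \left(-12\right) \left(- \frac{69}{8}\right) = \frac{207}{2} \approx 103.5$)
$F \left(-5\right) = \frac{207}{2} \left(-5\right) = - \frac{1035}{2}$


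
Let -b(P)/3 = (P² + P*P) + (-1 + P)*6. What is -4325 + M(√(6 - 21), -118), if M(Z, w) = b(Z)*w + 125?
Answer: -16944 + 2124*I*√15 ≈ -16944.0 + 8226.2*I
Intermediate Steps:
b(P) = 18 - 18*P - 6*P² (b(P) = -3*((P² + P*P) + (-1 + P)*6) = -3*((P² + P²) + (-6 + 6*P)) = -3*(2*P² + (-6 + 6*P)) = -3*(-6 + 2*P² + 6*P) = 18 - 18*P - 6*P²)
M(Z, w) = 125 + w*(18 - 18*Z - 6*Z²) (M(Z, w) = (18 - 18*Z - 6*Z²)*w + 125 = w*(18 - 18*Z - 6*Z²) + 125 = 125 + w*(18 - 18*Z - 6*Z²))
-4325 + M(√(6 - 21), -118) = -4325 + (125 - 6*(-118)*(-3 + (√(6 - 21))² + 3*√(6 - 21))) = -4325 + (125 - 6*(-118)*(-3 + (√(-15))² + 3*√(-15))) = -4325 + (125 - 6*(-118)*(-3 + (I*√15)² + 3*(I*√15))) = -4325 + (125 - 6*(-118)*(-3 - 15 + 3*I*√15)) = -4325 + (125 - 6*(-118)*(-18 + 3*I*√15)) = -4325 + (125 + (-12744 + 2124*I*√15)) = -4325 + (-12619 + 2124*I*√15) = -16944 + 2124*I*√15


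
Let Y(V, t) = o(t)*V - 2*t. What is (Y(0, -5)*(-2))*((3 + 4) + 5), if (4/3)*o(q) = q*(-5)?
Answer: -240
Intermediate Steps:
o(q) = -15*q/4 (o(q) = 3*(q*(-5))/4 = 3*(-5*q)/4 = -15*q/4)
Y(V, t) = -2*t - 15*V*t/4 (Y(V, t) = (-15*t/4)*V - 2*t = -15*V*t/4 - 2*t = -2*t - 15*V*t/4)
(Y(0, -5)*(-2))*((3 + 4) + 5) = (((1/4)*(-5)*(-8 - 15*0))*(-2))*((3 + 4) + 5) = (((1/4)*(-5)*(-8 + 0))*(-2))*(7 + 5) = (((1/4)*(-5)*(-8))*(-2))*12 = (10*(-2))*12 = -20*12 = -240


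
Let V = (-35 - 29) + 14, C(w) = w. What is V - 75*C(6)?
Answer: -500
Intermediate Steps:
V = -50 (V = -64 + 14 = -50)
V - 75*C(6) = -50 - 75*6 = -50 - 450 = -500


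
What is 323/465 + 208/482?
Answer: 126203/112065 ≈ 1.1262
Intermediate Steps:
323/465 + 208/482 = 323*(1/465) + 208*(1/482) = 323/465 + 104/241 = 126203/112065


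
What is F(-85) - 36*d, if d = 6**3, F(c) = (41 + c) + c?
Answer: -7905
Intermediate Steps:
F(c) = 41 + 2*c
d = 216
F(-85) - 36*d = (41 + 2*(-85)) - 36*216 = (41 - 170) - 1*7776 = -129 - 7776 = -7905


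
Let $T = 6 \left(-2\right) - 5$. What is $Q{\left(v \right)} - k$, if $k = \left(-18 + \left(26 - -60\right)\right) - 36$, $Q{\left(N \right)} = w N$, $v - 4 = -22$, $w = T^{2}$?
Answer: $-5234$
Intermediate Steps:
$T = -17$ ($T = -12 - 5 = -17$)
$w = 289$ ($w = \left(-17\right)^{2} = 289$)
$v = -18$ ($v = 4 - 22 = -18$)
$Q{\left(N \right)} = 289 N$
$k = 32$ ($k = \left(-18 + \left(26 + 60\right)\right) - 36 = \left(-18 + 86\right) - 36 = 68 - 36 = 32$)
$Q{\left(v \right)} - k = 289 \left(-18\right) - 32 = -5202 - 32 = -5234$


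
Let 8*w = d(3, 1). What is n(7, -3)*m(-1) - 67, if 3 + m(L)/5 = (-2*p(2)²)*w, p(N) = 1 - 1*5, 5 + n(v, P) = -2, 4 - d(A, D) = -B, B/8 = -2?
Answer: -1642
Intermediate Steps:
B = -16 (B = 8*(-2) = -16)
d(A, D) = -12 (d(A, D) = 4 - (-1)*(-16) = 4 - 1*16 = 4 - 16 = -12)
n(v, P) = -7 (n(v, P) = -5 - 2 = -7)
p(N) = -4 (p(N) = 1 - 5 = -4)
w = -3/2 (w = (⅛)*(-12) = -3/2 ≈ -1.5000)
m(L) = 225 (m(L) = -15 + 5*(-2*(-4)²*(-3/2)) = -15 + 5*(-2*16*(-3/2)) = -15 + 5*(-32*(-3/2)) = -15 + 5*48 = -15 + 240 = 225)
n(7, -3)*m(-1) - 67 = -7*225 - 67 = -1575 - 67 = -1642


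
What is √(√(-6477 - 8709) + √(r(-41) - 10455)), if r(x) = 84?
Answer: √I*√(√10371 + √15186) ≈ 10.608 + 10.608*I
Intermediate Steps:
√(√(-6477 - 8709) + √(r(-41) - 10455)) = √(√(-6477 - 8709) + √(84 - 10455)) = √(√(-15186) + √(-10371)) = √(I*√15186 + I*√10371) = √(I*√10371 + I*√15186)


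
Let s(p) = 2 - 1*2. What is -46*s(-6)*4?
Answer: 0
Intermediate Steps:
s(p) = 0 (s(p) = 2 - 2 = 0)
-46*s(-6)*4 = -46*0*4 = 0*4 = 0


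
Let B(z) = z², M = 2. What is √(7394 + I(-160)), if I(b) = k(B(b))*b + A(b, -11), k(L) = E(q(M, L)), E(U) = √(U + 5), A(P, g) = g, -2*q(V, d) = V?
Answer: √7063 ≈ 84.042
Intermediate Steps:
q(V, d) = -V/2
E(U) = √(5 + U)
k(L) = 2 (k(L) = √(5 - ½*2) = √(5 - 1) = √4 = 2)
I(b) = -11 + 2*b (I(b) = 2*b - 11 = -11 + 2*b)
√(7394 + I(-160)) = √(7394 + (-11 + 2*(-160))) = √(7394 + (-11 - 320)) = √(7394 - 331) = √7063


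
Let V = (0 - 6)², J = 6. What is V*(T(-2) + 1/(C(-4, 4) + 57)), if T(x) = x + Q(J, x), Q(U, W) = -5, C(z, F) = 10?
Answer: -16848/67 ≈ -251.46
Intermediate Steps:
V = 36 (V = (-6)² = 36)
T(x) = -5 + x (T(x) = x - 5 = -5 + x)
V*(T(-2) + 1/(C(-4, 4) + 57)) = 36*((-5 - 2) + 1/(10 + 57)) = 36*(-7 + 1/67) = 36*(-468/67) = -16848/67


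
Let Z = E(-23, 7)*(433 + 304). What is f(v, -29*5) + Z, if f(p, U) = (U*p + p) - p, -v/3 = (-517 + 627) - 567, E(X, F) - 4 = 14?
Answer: -185529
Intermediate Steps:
E(X, F) = 18 (E(X, F) = 4 + 14 = 18)
v = 1371 (v = -3*((-517 + 627) - 567) = -3*(110 - 567) = -3*(-457) = 1371)
Z = 13266 (Z = 18*(433 + 304) = 18*737 = 13266)
f(p, U) = U*p (f(p, U) = (p + U*p) - p = U*p)
f(v, -29*5) + Z = -29*5*1371 + 13266 = -145*1371 + 13266 = -198795 + 13266 = -185529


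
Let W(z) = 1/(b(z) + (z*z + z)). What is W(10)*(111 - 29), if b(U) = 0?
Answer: 41/55 ≈ 0.74545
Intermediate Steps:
W(z) = 1/(z + z²) (W(z) = 1/(0 + (z*z + z)) = 1/(0 + (z² + z)) = 1/(0 + (z + z²)) = 1/(z + z²))
W(10)*(111 - 29) = (1/(10*(1 + 10)))*(111 - 29) = ((⅒)/11)*82 = ((⅒)*(1/11))*82 = (1/110)*82 = 41/55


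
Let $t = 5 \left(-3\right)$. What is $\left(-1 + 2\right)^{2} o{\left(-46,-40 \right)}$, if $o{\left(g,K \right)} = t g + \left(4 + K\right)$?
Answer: $654$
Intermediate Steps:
$t = -15$
$o{\left(g,K \right)} = 4 + K - 15 g$ ($o{\left(g,K \right)} = - 15 g + \left(4 + K\right) = 4 + K - 15 g$)
$\left(-1 + 2\right)^{2} o{\left(-46,-40 \right)} = \left(-1 + 2\right)^{2} \left(4 - 40 - -690\right) = 1^{2} \left(4 - 40 + 690\right) = 1 \cdot 654 = 654$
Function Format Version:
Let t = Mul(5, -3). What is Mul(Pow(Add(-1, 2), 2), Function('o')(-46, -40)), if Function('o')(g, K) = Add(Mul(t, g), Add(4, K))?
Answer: 654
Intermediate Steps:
t = -15
Function('o')(g, K) = Add(4, K, Mul(-15, g)) (Function('o')(g, K) = Add(Mul(-15, g), Add(4, K)) = Add(4, K, Mul(-15, g)))
Mul(Pow(Add(-1, 2), 2), Function('o')(-46, -40)) = Mul(Pow(Add(-1, 2), 2), Add(4, -40, Mul(-15, -46))) = Mul(Pow(1, 2), Add(4, -40, 690)) = Mul(1, 654) = 654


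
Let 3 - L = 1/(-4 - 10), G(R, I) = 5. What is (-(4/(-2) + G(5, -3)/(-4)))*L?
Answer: 559/56 ≈ 9.9821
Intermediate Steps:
L = 43/14 (L = 3 - 1/(-4 - 10) = 3 - 1/(-14) = 3 - 1*(-1/14) = 3 + 1/14 = 43/14 ≈ 3.0714)
(-(4/(-2) + G(5, -3)/(-4)))*L = -(4/(-2) + 5/(-4))*(43/14) = -(4*(-½) + 5*(-¼))*(43/14) = -(-2 - 5/4)*(43/14) = -1*(-13/4)*(43/14) = (13/4)*(43/14) = 559/56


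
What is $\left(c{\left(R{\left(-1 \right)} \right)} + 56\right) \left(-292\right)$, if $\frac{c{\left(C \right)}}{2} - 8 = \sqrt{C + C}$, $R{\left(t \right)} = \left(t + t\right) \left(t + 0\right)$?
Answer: $-22192$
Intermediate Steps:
$R{\left(t \right)} = 2 t^{2}$ ($R{\left(t \right)} = 2 t t = 2 t^{2}$)
$c{\left(C \right)} = 16 + 2 \sqrt{2} \sqrt{C}$ ($c{\left(C \right)} = 16 + 2 \sqrt{C + C} = 16 + 2 \sqrt{2 C} = 16 + 2 \sqrt{2} \sqrt{C}$)
$\left(c{\left(R{\left(-1 \right)} \right)} + 56\right) \left(-292\right) = \left(\left(16 + 2 \sqrt{2} \sqrt{2 \left(-1\right)^{2}}\right) + 56\right) \left(-292\right) = \left(\left(16 + 2 \sqrt{2} \sqrt{2 \cdot 1}\right) + 56\right) \left(-292\right) = \left(\left(16 + 2 \sqrt{2} \sqrt{2}\right) + 56\right) \left(-292\right) = \left(\left(16 + 4\right) + 56\right) \left(-292\right) = \left(20 + 56\right) \left(-292\right) = 76 \left(-292\right) = -22192$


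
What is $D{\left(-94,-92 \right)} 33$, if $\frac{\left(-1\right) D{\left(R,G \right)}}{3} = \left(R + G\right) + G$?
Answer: $27522$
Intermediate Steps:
$D{\left(R,G \right)} = - 6 G - 3 R$ ($D{\left(R,G \right)} = - 3 \left(\left(R + G\right) + G\right) = - 3 \left(\left(G + R\right) + G\right) = - 3 \left(R + 2 G\right) = - 6 G - 3 R$)
$D{\left(-94,-92 \right)} 33 = \left(\left(-6\right) \left(-92\right) - -282\right) 33 = \left(552 + 282\right) 33 = 834 \cdot 33 = 27522$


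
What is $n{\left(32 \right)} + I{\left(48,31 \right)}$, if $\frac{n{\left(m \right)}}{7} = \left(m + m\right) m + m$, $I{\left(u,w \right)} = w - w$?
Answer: $14560$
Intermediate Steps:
$I{\left(u,w \right)} = 0$
$n{\left(m \right)} = 7 m + 14 m^{2}$ ($n{\left(m \right)} = 7 \left(\left(m + m\right) m + m\right) = 7 \left(2 m m + m\right) = 7 \left(2 m^{2} + m\right) = 7 \left(m + 2 m^{2}\right) = 7 m + 14 m^{2}$)
$n{\left(32 \right)} + I{\left(48,31 \right)} = 7 \cdot 32 \left(1 + 2 \cdot 32\right) + 0 = 7 \cdot 32 \left(1 + 64\right) + 0 = 7 \cdot 32 \cdot 65 + 0 = 14560 + 0 = 14560$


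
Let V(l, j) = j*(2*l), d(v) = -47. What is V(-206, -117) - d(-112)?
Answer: 48251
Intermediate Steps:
V(l, j) = 2*j*l
V(-206, -117) - d(-112) = 2*(-117)*(-206) - 1*(-47) = 48204 + 47 = 48251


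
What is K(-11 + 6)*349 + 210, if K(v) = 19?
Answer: 6841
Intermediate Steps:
K(-11 + 6)*349 + 210 = 19*349 + 210 = 6631 + 210 = 6841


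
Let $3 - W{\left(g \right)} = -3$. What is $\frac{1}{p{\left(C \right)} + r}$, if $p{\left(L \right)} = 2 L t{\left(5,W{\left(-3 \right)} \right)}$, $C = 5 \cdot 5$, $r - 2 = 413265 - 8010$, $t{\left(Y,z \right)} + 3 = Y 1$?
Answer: $\frac{1}{405357} \approx 2.467 \cdot 10^{-6}$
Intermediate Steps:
$W{\left(g \right)} = 6$ ($W{\left(g \right)} = 3 - -3 = 3 + 3 = 6$)
$t{\left(Y,z \right)} = -3 + Y$ ($t{\left(Y,z \right)} = -3 + Y 1 = -3 + Y$)
$r = 405257$ ($r = 2 + \left(413265 - 8010\right) = 2 + 405255 = 405257$)
$C = 25$
$p{\left(L \right)} = 4 L$ ($p{\left(L \right)} = 2 L \left(-3 + 5\right) = 2 L 2 = 4 L$)
$\frac{1}{p{\left(C \right)} + r} = \frac{1}{4 \cdot 25 + 405257} = \frac{1}{100 + 405257} = \frac{1}{405357}$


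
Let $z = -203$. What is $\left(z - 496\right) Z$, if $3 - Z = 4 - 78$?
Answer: $-53823$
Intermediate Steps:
$Z = 77$ ($Z = 3 - \left(4 - 78\right) = 3 - -74 = 3 + 74 = 77$)
$\left(z - 496\right) Z = \left(-203 - 496\right) 77 = \left(-699\right) 77 = -53823$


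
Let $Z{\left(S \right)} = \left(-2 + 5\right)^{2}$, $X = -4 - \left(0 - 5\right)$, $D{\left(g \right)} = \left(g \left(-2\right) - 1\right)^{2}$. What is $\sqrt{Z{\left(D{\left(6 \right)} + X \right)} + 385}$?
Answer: $\sqrt{394} \approx 19.849$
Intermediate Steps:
$D{\left(g \right)} = \left(-1 - 2 g\right)^{2}$ ($D{\left(g \right)} = \left(- 2 g - 1\right)^{2} = \left(-1 - 2 g\right)^{2}$)
$X = 1$ ($X = -4 - \left(0 - 5\right) = -4 - -5 = -4 + 5 = 1$)
$Z{\left(S \right)} = 9$ ($Z{\left(S \right)} = 3^{2} = 9$)
$\sqrt{Z{\left(D{\left(6 \right)} + X \right)} + 385} = \sqrt{9 + 385} = \sqrt{394}$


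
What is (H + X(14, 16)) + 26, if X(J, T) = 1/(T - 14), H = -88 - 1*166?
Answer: -455/2 ≈ -227.50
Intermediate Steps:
H = -254 (H = -88 - 166 = -254)
X(J, T) = 1/(-14 + T)
(H + X(14, 16)) + 26 = (-254 + 1/(-14 + 16)) + 26 = (-254 + 1/2) + 26 = (-254 + ½) + 26 = -507/2 + 26 = -455/2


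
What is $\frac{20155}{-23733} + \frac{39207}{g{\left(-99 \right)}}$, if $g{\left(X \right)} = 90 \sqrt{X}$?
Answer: $- \frac{20155}{23733} - \frac{13069 i \sqrt{11}}{990} \approx -0.84924 - 43.783 i$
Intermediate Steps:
$\frac{20155}{-23733} + \frac{39207}{g{\left(-99 \right)}} = \frac{20155}{-23733} + \frac{39207}{90 \sqrt{-99}} = 20155 \left(- \frac{1}{23733}\right) + \frac{39207}{90 \cdot 3 i \sqrt{11}} = - \frac{20155}{23733} + \frac{39207}{270 i \sqrt{11}} = - \frac{20155}{23733} + 39207 \left(- \frac{i \sqrt{11}}{2970}\right) = - \frac{20155}{23733} - \frac{13069 i \sqrt{11}}{990}$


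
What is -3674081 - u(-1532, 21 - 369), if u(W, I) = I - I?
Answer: -3674081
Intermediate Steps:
u(W, I) = 0
-3674081 - u(-1532, 21 - 369) = -3674081 - 1*0 = -3674081 + 0 = -3674081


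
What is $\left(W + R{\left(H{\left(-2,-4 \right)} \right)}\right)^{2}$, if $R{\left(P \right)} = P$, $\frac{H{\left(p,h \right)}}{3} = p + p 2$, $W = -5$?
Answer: $529$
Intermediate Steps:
$H{\left(p,h \right)} = 9 p$ ($H{\left(p,h \right)} = 3 \left(p + p 2\right) = 3 \left(p + 2 p\right) = 3 \cdot 3 p = 9 p$)
$\left(W + R{\left(H{\left(-2,-4 \right)} \right)}\right)^{2} = \left(-5 + 9 \left(-2\right)\right)^{2} = \left(-5 - 18\right)^{2} = \left(-23\right)^{2} = 529$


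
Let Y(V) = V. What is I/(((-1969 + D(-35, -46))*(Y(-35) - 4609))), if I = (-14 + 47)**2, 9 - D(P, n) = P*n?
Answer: 121/1842120 ≈ 6.5685e-5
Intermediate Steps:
D(P, n) = 9 - P*n
I = 1089 (I = 33**2 = 1089)
I/(((-1969 + D(-35, -46))*(Y(-35) - 4609))) = 1089/(((-1969 + (9 - 1*(-35)*(-46)))*(-35 - 4609))) = 1089/(((-1969 + (9 - 1610))*(-4644))) = 1089/(((-1969 - 1601)*(-4644))) = 1089/((-3570*(-4644))) = 1089/16579080 = 1089*(1/16579080) = 121/1842120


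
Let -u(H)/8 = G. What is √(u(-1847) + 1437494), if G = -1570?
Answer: √1450054 ≈ 1204.2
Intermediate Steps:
u(H) = 12560 (u(H) = -8*(-1570) = 12560)
√(u(-1847) + 1437494) = √(12560 + 1437494) = √1450054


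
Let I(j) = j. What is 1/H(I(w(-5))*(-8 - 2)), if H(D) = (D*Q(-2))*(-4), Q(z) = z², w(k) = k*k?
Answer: 1/4000 ≈ 0.00025000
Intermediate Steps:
w(k) = k²
H(D) = -16*D (H(D) = (D*(-2)²)*(-4) = (D*4)*(-4) = (4*D)*(-4) = -16*D)
1/H(I(w(-5))*(-8 - 2)) = 1/(-16*(-5)²*(-8 - 2)) = 1/(-400*(-10)) = 1/(-16*(-250)) = 1/4000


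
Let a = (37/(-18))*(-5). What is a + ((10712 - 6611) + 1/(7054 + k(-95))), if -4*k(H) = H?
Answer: 698366335/169866 ≈ 4111.3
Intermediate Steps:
k(H) = -H/4
a = 185/18 (a = -1/18*37*(-5) = -37/18*(-5) = 185/18 ≈ 10.278)
a + ((10712 - 6611) + 1/(7054 + k(-95))) = 185/18 + ((10712 - 6611) + 1/(7054 - ¼*(-95))) = 185/18 + (4101 + 1/(7054 + 95/4)) = 185/18 + (4101 + 1/(28311/4)) = 185/18 + (4101 + 4/28311) = 185/18 + 116103415/28311 = 698366335/169866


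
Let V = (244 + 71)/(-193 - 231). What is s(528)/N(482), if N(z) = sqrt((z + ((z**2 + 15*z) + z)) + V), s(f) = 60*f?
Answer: 5760*sqrt(10809807602)/9270847 ≈ 64.597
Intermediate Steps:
V = -315/424 (V = 315/(-424) = 315*(-1/424) = -315/424 ≈ -0.74292)
N(z) = sqrt(-315/424 + z**2 + 17*z) (N(z) = sqrt((z + ((z**2 + 15*z) + z)) - 315/424) = sqrt((z + (z**2 + 16*z)) - 315/424) = sqrt((z**2 + 17*z) - 315/424) = sqrt(-315/424 + z**2 + 17*z))
s(528)/N(482) = (60*528)/((sqrt(-33390 + 44944*482**2 + 764048*482)/212)) = 31680/((sqrt(-33390 + 44944*232324 + 368271136)/212)) = 31680/((sqrt(-33390 + 10441569856 + 368271136)/212)) = 31680/((sqrt(10809807602)/212)) = 31680*(2*sqrt(10809807602)/101979317) = 5760*sqrt(10809807602)/9270847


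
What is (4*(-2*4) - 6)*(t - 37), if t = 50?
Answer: -494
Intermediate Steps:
(4*(-2*4) - 6)*(t - 37) = (4*(-2*4) - 6)*(50 - 37) = (4*(-8) - 6)*13 = (-32 - 6)*13 = -38*13 = -494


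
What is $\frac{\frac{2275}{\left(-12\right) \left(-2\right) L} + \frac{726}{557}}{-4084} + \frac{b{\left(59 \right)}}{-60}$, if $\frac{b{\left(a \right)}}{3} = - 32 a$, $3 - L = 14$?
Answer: $\frac{283462160659}{3002720160} \approx 94.402$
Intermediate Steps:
$L = -11$ ($L = 3 - 14 = -11$)
$b{\left(a \right)} = - 96 a$ ($b{\left(a \right)} = 3 \left(- 32 a\right) = - 96 a$)
$\frac{\frac{2275}{\left(-12\right) \left(-2\right) L} + \frac{726}{557}}{-4084} + \frac{b{\left(59 \right)}}{-60} = \frac{\frac{2275}{\left(-12\right) \left(-2\right) \left(-11\right)} + \frac{726}{557}}{-4084} + \frac{\left(-96\right) 59}{-60} = \left(\frac{2275}{24 \left(-11\right)} + 726 \cdot \frac{1}{557}\right) \left(- \frac{1}{4084}\right) - - \frac{472}{5} = \left(\frac{2275}{-264} + \frac{726}{557}\right) \left(- \frac{1}{4084}\right) + \frac{472}{5} = \left(2275 \left(- \frac{1}{264}\right) + \frac{726}{557}\right) \left(- \frac{1}{4084}\right) + \frac{472}{5} = \left(- \frac{2275}{264} + \frac{726}{557}\right) \left(- \frac{1}{4084}\right) + \frac{472}{5} = \left(- \frac{1075511}{147048}\right) \left(- \frac{1}{4084}\right) + \frac{472}{5} = \frac{1075511}{600544032} + \frac{472}{5} = \frac{283462160659}{3002720160}$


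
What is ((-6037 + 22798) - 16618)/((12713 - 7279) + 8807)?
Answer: 143/14241 ≈ 0.010041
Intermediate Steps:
((-6037 + 22798) - 16618)/((12713 - 7279) + 8807) = (16761 - 16618)/(5434 + 8807) = 143/14241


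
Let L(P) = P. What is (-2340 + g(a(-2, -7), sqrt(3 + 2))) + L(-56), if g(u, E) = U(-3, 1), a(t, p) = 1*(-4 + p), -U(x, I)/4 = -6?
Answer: -2372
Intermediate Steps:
U(x, I) = 24 (U(x, I) = -4*(-6) = 24)
a(t, p) = -4 + p
g(u, E) = 24
(-2340 + g(a(-2, -7), sqrt(3 + 2))) + L(-56) = (-2340 + 24) - 56 = -2316 - 56 = -2372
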